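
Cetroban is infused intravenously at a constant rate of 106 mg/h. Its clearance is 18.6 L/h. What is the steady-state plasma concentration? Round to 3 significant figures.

5.70 mg/L

Css = infusion rate / CL = 106 / 18.6 ≈ 5.70 mg/L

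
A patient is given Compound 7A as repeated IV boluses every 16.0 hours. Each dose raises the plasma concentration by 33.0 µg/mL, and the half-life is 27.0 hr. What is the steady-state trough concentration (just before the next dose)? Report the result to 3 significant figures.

65.0 µg/mL

k = ln 2 / 27.0 = 0.02567 hr⁻¹
Fraction remaining after one interval: e^(−kτ) = e^(−0.02567 × 16.0) = 0.6632
R = 1 / (1 − 0.6632) = 2.969
Css,max = 33.0 × 2.969 = 97.97 µg/mL
Css,min = Css,max × e^(−kτ) = 97.97 × 0.6632 ≈ 65.0 µg/mL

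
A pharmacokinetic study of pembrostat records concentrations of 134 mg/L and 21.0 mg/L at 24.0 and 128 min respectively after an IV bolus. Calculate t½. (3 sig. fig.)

k = ln(C₁/C₂) / (t₂ − t₁) = ln(134/21.0) / (128 − 24.0)
  = 1.853 / 104.0 = 0.01782 min⁻¹
t½ = ln 2 / k = ln 2 / 0.01782 ≈ 38.9 minutes

38.9 minutes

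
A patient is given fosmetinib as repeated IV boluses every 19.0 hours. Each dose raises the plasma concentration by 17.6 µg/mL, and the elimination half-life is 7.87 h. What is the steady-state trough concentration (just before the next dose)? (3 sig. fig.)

k = ln 2 / 7.87 = 0.08807 h⁻¹
Fraction remaining after one interval: e^(−kτ) = e^(−0.08807 × 19.0) = 0.1876
R = 1 / (1 − 0.1876) = 1.231
Css,max = 17.6 × 1.231 = 21.66 µg/mL
Css,min = Css,max × e^(−kτ) = 21.66 × 0.1876 ≈ 4.06 µg/mL

4.06 µg/mL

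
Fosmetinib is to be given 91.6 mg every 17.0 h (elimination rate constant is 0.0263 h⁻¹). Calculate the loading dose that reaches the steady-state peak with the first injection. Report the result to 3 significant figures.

Accumulation ratio R = 1 / (1 − e^(−kτ)) = 1 / (1 − e^(−0.02630×17.0)) = 1 / (1 − 0.6395) = 2.774
Loading dose = maintenance dose × R = 91.6 × 2.774 ≈ 254 mg

254 mg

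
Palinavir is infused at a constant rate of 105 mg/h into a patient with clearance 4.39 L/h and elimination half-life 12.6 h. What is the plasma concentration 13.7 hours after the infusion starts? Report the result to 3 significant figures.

Css = rate / CL = 105 / 4.39 = 23.92 µg/mL
k = ln 2 / 12.6 = 0.05501 h⁻¹
C(t) = Css (1 − e^(−kt)) = 23.92 × (1 − e^(−0.7537)) = 23.92 × 0.5294 ≈ 12.7 µg/mL

12.7 µg/mL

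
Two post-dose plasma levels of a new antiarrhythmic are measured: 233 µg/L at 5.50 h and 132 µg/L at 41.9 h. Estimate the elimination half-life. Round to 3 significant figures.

44.4 hours

k = ln(C₁/C₂) / (t₂ − t₁) = ln(233/132) / (41.9 − 5.50)
  = 0.5682 / 36.40 = 0.01561 h⁻¹
t½ = ln 2 / k = ln 2 / 0.01561 ≈ 44.4 hours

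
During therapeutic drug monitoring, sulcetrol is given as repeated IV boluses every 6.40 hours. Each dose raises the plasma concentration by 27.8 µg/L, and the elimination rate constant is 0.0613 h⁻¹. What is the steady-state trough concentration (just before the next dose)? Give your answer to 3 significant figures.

57.9 µg/L

Fraction remaining after one interval: e^(−kτ) = e^(−0.06130 × 6.40) = 0.6755
R = 1 / (1 − 0.6755) = 3.082
Css,max = 27.8 × 3.082 = 85.67 µg/L
Css,min = Css,max × e^(−kτ) = 85.67 × 0.6755 ≈ 57.9 µg/L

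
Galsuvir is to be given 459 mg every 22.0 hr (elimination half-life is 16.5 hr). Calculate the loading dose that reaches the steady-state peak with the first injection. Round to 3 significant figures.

761 mg

k = ln 2 / 16.5 = 0.04201 hr⁻¹
Accumulation ratio R = 1 / (1 − e^(−kτ)) = 1 / (1 − e^(−0.04201×22.0)) = 1 / (1 − 0.3969) = 1.658
Loading dose = maintenance dose × R = 459 × 1.658 ≈ 761 mg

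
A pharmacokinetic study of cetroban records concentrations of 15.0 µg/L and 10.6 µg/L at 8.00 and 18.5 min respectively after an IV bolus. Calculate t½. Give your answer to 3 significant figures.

k = ln(C₁/C₂) / (t₂ − t₁) = ln(15.0/10.6) / (18.5 − 8.00)
  = 0.3472 / 10.50 = 0.03307 min⁻¹
t½ = ln 2 / k = ln 2 / 0.03307 ≈ 21.0 minutes

21.0 minutes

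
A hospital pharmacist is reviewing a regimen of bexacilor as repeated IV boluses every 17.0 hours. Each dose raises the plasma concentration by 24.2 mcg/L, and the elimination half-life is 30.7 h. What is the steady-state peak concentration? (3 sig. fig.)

k = ln 2 / 30.7 = 0.02258 h⁻¹
Fraction remaining after one interval: e^(−kτ) = e^(−0.02258 × 17.0) = 0.6812
R = 1 / (1 − 0.6812) = 3.137
Css,max = 24.2 × 3.137 ≈ 75.9 mcg/L

75.9 mcg/L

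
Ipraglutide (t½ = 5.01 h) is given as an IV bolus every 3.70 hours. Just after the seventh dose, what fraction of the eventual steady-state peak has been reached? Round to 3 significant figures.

k = ln 2 / 5.01 = 0.1384 h⁻¹
f_n = 1 − e^(−nkτ) = 1 − e^(−7 × 0.1384 × 3.70) = 1 − e^(−3.583) = 1 − 0.02778 ≈ 0.972

0.972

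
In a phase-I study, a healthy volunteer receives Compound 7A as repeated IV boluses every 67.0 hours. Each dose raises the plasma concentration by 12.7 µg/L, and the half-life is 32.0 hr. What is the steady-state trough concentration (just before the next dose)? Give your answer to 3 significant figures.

k = ln 2 / 32.0 = 0.02166 hr⁻¹
Fraction remaining after one interval: e^(−kτ) = e^(−0.02166 × 67.0) = 0.2343
R = 1 / (1 − 0.2343) = 1.306
Css,max = 12.7 × 1.306 = 16.59 µg/L
Css,min = Css,max × e^(−kτ) = 16.59 × 0.2343 ≈ 3.89 µg/L

3.89 µg/L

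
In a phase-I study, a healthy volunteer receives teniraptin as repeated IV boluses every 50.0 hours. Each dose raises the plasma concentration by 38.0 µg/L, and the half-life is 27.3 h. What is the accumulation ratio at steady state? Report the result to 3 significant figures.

1.39

k = ln 2 / 27.3 = 0.02539 h⁻¹
Fraction remaining after one interval: e^(−kτ) = e^(−0.02539 × 50.0) = 0.2810
R = 1 / (1 − 0.2810) = 1 / 0.7190 ≈ 1.39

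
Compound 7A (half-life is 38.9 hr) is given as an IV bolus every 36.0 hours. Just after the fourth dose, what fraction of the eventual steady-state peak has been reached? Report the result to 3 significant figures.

0.923

k = ln 2 / 38.9 = 0.01782 hr⁻¹
f_n = 1 − e^(−nkτ) = 1 − e^(−4 × 0.01782 × 36.0) = 1 − e^(−2.566) = 1 − 0.07685 ≈ 0.923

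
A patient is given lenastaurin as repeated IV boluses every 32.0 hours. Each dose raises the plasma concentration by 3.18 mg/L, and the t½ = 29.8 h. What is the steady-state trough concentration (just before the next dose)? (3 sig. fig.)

2.88 mg/L

k = ln 2 / 29.8 = 0.02326 h⁻¹
Fraction remaining after one interval: e^(−kτ) = e^(−0.02326 × 32.0) = 0.4751
R = 1 / (1 − 0.4751) = 1.905
Css,max = 3.18 × 1.905 = 6.058 mg/L
Css,min = Css,max × e^(−kτ) = 6.058 × 0.4751 ≈ 2.88 mg/L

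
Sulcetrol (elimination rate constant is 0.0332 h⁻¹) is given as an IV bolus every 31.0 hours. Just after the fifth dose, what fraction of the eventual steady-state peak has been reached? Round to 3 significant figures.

0.994

f_n = 1 − e^(−nkτ) = 1 − e^(−5 × 0.03320 × 31.0) = 1 − e^(−5.146) = 1 − 0.005823 ≈ 0.994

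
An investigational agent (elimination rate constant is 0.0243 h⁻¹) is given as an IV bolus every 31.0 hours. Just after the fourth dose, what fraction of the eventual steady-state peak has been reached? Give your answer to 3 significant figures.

0.951

f_n = 1 − e^(−nkτ) = 1 − e^(−4 × 0.02430 × 31.0) = 1 − e^(−3.013) = 1 − 0.04913 ≈ 0.951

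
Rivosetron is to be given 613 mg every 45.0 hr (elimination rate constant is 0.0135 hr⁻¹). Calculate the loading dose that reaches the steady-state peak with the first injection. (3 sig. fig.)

1350 mg

Accumulation ratio R = 1 / (1 − e^(−kτ)) = 1 / (1 − e^(−0.01350×45.0)) = 1 / (1 − 0.5447) = 2.196
Loading dose = maintenance dose × R = 613 × 2.196 ≈ 1350 mg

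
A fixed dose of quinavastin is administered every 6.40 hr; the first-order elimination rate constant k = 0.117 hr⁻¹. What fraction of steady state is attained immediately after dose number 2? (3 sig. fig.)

f_n = 1 − e^(−nkτ) = 1 − e^(−2 × 0.1170 × 6.40) = 1 − e^(−1.498) = 1 − 0.2237 ≈ 0.776

0.776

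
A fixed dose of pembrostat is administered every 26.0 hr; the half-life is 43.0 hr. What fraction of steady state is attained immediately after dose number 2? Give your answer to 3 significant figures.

k = ln 2 / 43.0 = 0.01612 hr⁻¹
f_n = 1 − e^(−nkτ) = 1 − e^(−2 × 0.01612 × 26.0) = 1 − e^(−0.8382) = 1 − 0.4325 ≈ 0.568

0.568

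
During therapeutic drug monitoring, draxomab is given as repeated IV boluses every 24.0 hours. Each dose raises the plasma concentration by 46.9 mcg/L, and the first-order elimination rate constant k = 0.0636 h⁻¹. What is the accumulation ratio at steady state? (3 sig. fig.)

Fraction remaining after one interval: e^(−kτ) = e^(−0.06360 × 24.0) = 0.2173
R = 1 / (1 − 0.2173) = 1 / 0.7827 ≈ 1.28

1.28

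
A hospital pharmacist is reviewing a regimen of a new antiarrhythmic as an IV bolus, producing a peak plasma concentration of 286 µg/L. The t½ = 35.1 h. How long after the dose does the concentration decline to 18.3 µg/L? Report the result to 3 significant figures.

139 hours

k = ln 2 / 35.1 = 0.01975 h⁻¹
C(t) = C₀ e^(−kt)  ⇒  t = ln(C₀/C) / k
t = ln(286/18.3) / 0.01975 = 2.749 / 0.01975 ≈ 139 hours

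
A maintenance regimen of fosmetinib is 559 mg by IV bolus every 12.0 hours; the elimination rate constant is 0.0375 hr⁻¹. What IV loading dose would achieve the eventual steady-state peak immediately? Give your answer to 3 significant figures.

Accumulation ratio R = 1 / (1 − e^(−kτ)) = 1 / (1 − e^(−0.03750×12.0)) = 1 / (1 − 0.6376) = 2.760
Loading dose = maintenance dose × R = 559 × 2.760 ≈ 1540 mg

1540 mg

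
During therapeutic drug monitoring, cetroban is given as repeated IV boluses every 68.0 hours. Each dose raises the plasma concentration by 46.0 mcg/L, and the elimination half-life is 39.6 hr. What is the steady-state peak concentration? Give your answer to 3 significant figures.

66.1 mcg/L

k = ln 2 / 39.6 = 0.01750 hr⁻¹
Fraction remaining after one interval: e^(−kτ) = e^(−0.01750 × 68.0) = 0.3041
R = 1 / (1 − 0.3041) = 1.437
Css,max = 46.0 × 1.437 ≈ 66.1 mcg/L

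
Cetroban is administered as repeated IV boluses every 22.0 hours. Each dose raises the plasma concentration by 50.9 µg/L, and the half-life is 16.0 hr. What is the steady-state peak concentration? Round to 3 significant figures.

82.8 µg/L

k = ln 2 / 16.0 = 0.04332 hr⁻¹
Fraction remaining after one interval: e^(−kτ) = e^(−0.04332 × 22.0) = 0.3856
R = 1 / (1 − 0.3856) = 1.627
Css,max = 50.9 × 1.627 ≈ 82.8 µg/L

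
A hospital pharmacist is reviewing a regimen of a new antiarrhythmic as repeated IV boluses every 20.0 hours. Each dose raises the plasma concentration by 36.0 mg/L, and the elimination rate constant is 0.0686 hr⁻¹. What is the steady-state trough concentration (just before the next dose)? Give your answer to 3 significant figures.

Fraction remaining after one interval: e^(−kτ) = e^(−0.06860 × 20.0) = 0.2536
R = 1 / (1 − 0.2536) = 1.340
Css,max = 36.0 × 1.340 = 48.23 mg/L
Css,min = Css,max × e^(−kτ) = 48.23 × 0.2536 ≈ 12.2 mg/L

12.2 mg/L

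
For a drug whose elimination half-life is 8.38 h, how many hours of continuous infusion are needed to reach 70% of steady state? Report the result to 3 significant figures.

k = ln 2 / 8.38 = 0.08271 h⁻¹
f = 1 − e^(−kt)  ⇒  t = −ln(1 − f) / k
t = −ln(1 − 0.7) / 0.08271 = 1.204 / 0.08271 ≈ 14.6 hours

14.6 hours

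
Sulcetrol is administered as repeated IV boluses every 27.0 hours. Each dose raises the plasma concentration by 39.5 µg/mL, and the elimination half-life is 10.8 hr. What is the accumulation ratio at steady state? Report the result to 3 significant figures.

1.21

k = ln 2 / 10.8 = 0.06418 hr⁻¹
Fraction remaining after one interval: e^(−kτ) = e^(−0.06418 × 27.0) = 0.1768
R = 1 / (1 − 0.1768) = 1 / 0.8232 ≈ 1.21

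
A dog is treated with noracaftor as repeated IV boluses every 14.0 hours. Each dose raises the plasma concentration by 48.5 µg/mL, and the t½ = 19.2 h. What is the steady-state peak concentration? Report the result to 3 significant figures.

k = ln 2 / 19.2 = 0.03610 h⁻¹
Fraction remaining after one interval: e^(−kτ) = e^(−0.03610 × 14.0) = 0.6033
R = 1 / (1 − 0.6033) = 2.520
Css,max = 48.5 × 2.520 ≈ 122 µg/mL

122 µg/mL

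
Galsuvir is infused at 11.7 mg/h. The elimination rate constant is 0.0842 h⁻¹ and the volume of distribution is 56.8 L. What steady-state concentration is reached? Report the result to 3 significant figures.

2.45 mg/L

CL = k · V = 0.0842 × 56.8 = 4.783 L/h
Css = rate / CL = 11.7 / 4.783 ≈ 2.45 mg/L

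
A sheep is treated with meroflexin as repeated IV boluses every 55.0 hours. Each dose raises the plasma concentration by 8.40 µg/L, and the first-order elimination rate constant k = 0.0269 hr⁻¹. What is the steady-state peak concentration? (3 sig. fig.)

Fraction remaining after one interval: e^(−kτ) = e^(−0.02690 × 55.0) = 0.2278
R = 1 / (1 − 0.2278) = 1.295
Css,max = 8.40 × 1.295 ≈ 10.9 µg/L

10.9 µg/L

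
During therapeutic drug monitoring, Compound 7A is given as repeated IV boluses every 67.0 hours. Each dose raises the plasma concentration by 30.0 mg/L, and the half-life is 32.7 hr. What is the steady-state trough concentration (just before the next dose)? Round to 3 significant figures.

9.56 mg/L

k = ln 2 / 32.7 = 0.02120 hr⁻¹
Fraction remaining after one interval: e^(−kτ) = e^(−0.02120 × 67.0) = 0.2417
R = 1 / (1 − 0.2417) = 1.319
Css,max = 30.0 × 1.319 = 39.56 mg/L
Css,min = Css,max × e^(−kτ) = 39.56 × 0.2417 ≈ 9.56 mg/L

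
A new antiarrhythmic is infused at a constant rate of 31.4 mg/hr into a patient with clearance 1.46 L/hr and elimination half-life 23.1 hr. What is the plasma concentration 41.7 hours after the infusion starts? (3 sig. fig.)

15.4 mg/L

Css = rate / CL = 31.4 / 1.46 = 21.51 mg/L
k = ln 2 / 23.1 = 0.03001 hr⁻¹
C(t) = Css (1 − e^(−kt)) = 21.51 × (1 − e^(−1.251)) = 21.51 × 0.7139 ≈ 15.4 mg/L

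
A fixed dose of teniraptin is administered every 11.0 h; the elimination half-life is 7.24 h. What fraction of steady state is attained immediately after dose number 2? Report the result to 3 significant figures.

k = ln 2 / 7.24 = 0.09574 h⁻¹
f_n = 1 − e^(−nkτ) = 1 − e^(−2 × 0.09574 × 11.0) = 1 − e^(−2.106) = 1 − 0.1217 ≈ 0.878

0.878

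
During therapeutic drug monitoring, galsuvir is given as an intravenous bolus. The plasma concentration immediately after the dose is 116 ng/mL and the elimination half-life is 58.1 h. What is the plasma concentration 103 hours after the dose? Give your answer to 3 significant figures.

33.9 ng/mL

k = ln 2 / 58.1 = 0.01193 h⁻¹
103 h is 1.773 half-lives, so C = 116 × (1/2)^1.773 = 116 × 0.2926 ≈ 33.9 ng/mL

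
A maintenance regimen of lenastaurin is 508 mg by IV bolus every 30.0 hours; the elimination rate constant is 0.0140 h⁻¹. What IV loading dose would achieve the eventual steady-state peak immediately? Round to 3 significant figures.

Accumulation ratio R = 1 / (1 − e^(−kτ)) = 1 / (1 − e^(−0.01400×30.0)) = 1 / (1 − 0.6570) = 2.916
Loading dose = maintenance dose × R = 508 × 2.916 ≈ 1480 mg

1480 mg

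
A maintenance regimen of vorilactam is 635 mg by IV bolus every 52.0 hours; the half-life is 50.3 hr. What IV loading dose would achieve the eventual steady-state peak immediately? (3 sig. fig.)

k = ln 2 / 50.3 = 0.01378 hr⁻¹
Accumulation ratio R = 1 / (1 − e^(−kτ)) = 1 / (1 − e^(−0.01378×52.0)) = 1 / (1 − 0.4884) = 1.955
Loading dose = maintenance dose × R = 635 × 1.955 ≈ 1240 mg

1240 mg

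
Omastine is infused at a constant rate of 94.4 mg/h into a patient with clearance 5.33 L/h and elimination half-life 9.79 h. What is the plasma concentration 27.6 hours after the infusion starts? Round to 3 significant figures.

Css = rate / CL = 94.4 / 5.33 = 17.71 mg/L
k = ln 2 / 9.79 = 0.07080 h⁻¹
C(t) = Css (1 − e^(−kt)) = 17.71 × (1 − e^(−1.954)) = 17.71 × 0.8583 ≈ 15.2 mg/L

15.2 mg/L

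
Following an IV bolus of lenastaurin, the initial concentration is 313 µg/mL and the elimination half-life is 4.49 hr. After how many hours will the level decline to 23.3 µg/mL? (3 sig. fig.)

16.8 hours

k = ln 2 / 4.49 = 0.1544 hr⁻¹
C(t) = C₀ e^(−kt)  ⇒  t = ln(C₀/C) / k
t = ln(313/23.3) / 0.1544 = 2.598 / 0.1544 ≈ 16.8 hours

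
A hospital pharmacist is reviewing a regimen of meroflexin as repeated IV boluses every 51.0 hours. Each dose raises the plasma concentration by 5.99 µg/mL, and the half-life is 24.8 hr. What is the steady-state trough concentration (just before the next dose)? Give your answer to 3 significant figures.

1.90 µg/mL

k = ln 2 / 24.8 = 0.02795 hr⁻¹
Fraction remaining after one interval: e^(−kτ) = e^(−0.02795 × 51.0) = 0.2404
R = 1 / (1 − 0.2404) = 1.316
Css,max = 5.99 × 1.316 = 7.886 µg/mL
Css,min = Css,max × e^(−kτ) = 7.886 × 0.2404 ≈ 1.90 µg/mL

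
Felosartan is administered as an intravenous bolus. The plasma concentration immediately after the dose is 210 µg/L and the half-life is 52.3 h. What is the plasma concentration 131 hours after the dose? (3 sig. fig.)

37.0 µg/L

k = ln 2 / 52.3 = 0.01325 h⁻¹
C(t) = C₀ e^(−kt) = 210 × e^(−0.01325 × 131) = 210 × e^(−1.736) = 210 × 0.1762 ≈ 37.0 µg/L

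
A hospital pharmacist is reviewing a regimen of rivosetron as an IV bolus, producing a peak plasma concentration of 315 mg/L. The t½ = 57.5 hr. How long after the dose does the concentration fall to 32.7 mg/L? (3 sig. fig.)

k = ln 2 / 57.5 = 0.01205 hr⁻¹
C(t) = C₀ e^(−kt)  ⇒  t = ln(C₀/C) / k
t = ln(315/32.7) / 0.01205 = 2.265 / 0.01205 ≈ 188 hours

188 hours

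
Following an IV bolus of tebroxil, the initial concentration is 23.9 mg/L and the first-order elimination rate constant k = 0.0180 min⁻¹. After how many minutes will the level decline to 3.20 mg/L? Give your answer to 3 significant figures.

C(t) = C₀ e^(−kt)  ⇒  t = ln(C₀/C) / k
t = ln(23.9/3.20) / 0.01800 = 2.011 / 0.01800 ≈ 112 minutes

112 minutes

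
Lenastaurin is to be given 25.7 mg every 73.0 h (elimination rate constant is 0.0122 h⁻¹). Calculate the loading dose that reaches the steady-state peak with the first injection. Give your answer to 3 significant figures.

43.6 mg

Accumulation ratio R = 1 / (1 − e^(−kτ)) = 1 / (1 − e^(−0.01220×73.0)) = 1 / (1 − 0.4104) = 1.696
Loading dose = maintenance dose × R = 25.7 × 1.696 ≈ 43.6 mg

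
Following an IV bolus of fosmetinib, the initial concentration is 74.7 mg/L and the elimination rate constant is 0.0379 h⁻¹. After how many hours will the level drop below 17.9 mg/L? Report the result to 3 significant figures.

37.7 hours

C(t) = C₀ e^(−kt)  ⇒  t = ln(C₀/C) / k
t = ln(74.7/17.9) / 0.03790 = 1.429 / 0.03790 ≈ 37.7 hours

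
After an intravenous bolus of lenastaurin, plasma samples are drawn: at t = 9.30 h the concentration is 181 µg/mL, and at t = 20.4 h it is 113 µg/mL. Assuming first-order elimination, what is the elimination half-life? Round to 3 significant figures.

16.3 hours

k = ln(C₁/C₂) / (t₂ − t₁) = ln(181/113) / (20.4 − 9.30)
  = 0.4711 / 11.10 = 0.04244 h⁻¹
t½ = ln 2 / k = ln 2 / 0.04244 ≈ 16.3 hours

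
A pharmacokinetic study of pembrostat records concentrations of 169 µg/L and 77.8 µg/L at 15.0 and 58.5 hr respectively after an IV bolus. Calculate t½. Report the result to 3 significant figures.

k = ln(C₁/C₂) / (t₂ − t₁) = ln(169/77.8) / (58.5 − 15.0)
  = 0.7758 / 43.50 = 0.01783 hr⁻¹
t½ = ln 2 / k = ln 2 / 0.01783 ≈ 38.9 hours

38.9 hours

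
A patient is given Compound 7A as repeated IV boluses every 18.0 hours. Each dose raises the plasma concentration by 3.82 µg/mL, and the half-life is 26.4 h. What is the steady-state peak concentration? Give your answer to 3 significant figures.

k = ln 2 / 26.4 = 0.02626 h⁻¹
Fraction remaining after one interval: e^(−kτ) = e^(−0.02626 × 18.0) = 0.6234
R = 1 / (1 − 0.6234) = 2.655
Css,max = 3.82 × 2.655 ≈ 10.1 µg/mL

10.1 µg/mL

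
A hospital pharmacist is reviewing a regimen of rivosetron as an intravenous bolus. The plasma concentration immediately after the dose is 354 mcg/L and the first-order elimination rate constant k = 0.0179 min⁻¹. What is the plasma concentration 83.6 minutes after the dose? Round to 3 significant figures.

79.3 mcg/L

C(t) = C₀ e^(−kt) = 354 × e^(−0.01790 × 83.6) = 354 × e^(−1.496) = 354 × 0.2239 ≈ 79.3 mcg/L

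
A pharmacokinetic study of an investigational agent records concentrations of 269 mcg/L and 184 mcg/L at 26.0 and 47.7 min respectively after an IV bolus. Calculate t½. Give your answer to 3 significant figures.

39.6 minutes

k = ln(C₁/C₂) / (t₂ − t₁) = ln(269/184) / (47.7 − 26.0)
  = 0.3798 / 21.70 = 0.01750 min⁻¹
t½ = ln 2 / k = ln 2 / 0.01750 ≈ 39.6 minutes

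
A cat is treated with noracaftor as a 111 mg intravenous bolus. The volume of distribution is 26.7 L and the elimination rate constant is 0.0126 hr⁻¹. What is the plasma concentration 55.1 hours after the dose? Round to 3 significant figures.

2.08 µg/mL

C₀ = dose / V = 111 / 26.7 = 4.157 µg/mL
C(t) = C₀ e^(−kt) = 4.157 × e^(−0.01260 × 55.1) = 4.157 × e^(−0.6943) = 4.157 × 0.4994 ≈ 2.08 µg/mL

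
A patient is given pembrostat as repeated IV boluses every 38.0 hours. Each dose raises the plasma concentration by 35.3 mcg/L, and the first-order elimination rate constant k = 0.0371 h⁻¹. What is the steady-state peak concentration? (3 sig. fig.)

Fraction remaining after one interval: e^(−kτ) = e^(−0.03710 × 38.0) = 0.2442
R = 1 / (1 − 0.2442) = 1.323
Css,max = 35.3 × 1.323 ≈ 46.7 mcg/L

46.7 mcg/L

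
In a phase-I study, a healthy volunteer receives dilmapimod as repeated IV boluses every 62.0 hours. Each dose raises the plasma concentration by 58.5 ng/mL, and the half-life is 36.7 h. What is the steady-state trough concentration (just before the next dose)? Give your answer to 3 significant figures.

26.3 ng/mL

k = ln 2 / 36.7 = 0.01889 h⁻¹
Fraction remaining after one interval: e^(−kτ) = e^(−0.01889 × 62.0) = 0.3101
R = 1 / (1 − 0.3101) = 1.449
Css,max = 58.5 × 1.449 = 84.79 ng/mL
Css,min = Css,max × e^(−kτ) = 84.79 × 0.3101 ≈ 26.3 ng/mL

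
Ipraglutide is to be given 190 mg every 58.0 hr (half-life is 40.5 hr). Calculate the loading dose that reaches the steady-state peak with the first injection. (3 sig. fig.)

302 mg

k = ln 2 / 40.5 = 0.01711 hr⁻¹
Accumulation ratio R = 1 / (1 − e^(−kτ)) = 1 / (1 − e^(−0.01711×58.0)) = 1 / (1 − 0.3706) = 1.589
Loading dose = maintenance dose × R = 190 × 1.589 ≈ 302 mg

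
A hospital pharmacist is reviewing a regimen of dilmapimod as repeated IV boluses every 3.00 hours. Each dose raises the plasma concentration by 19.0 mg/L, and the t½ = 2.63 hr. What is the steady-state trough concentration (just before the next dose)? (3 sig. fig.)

k = ln 2 / 2.63 = 0.2636 hr⁻¹
Fraction remaining after one interval: e^(−kτ) = e^(−0.2636 × 3.00) = 0.4535
R = 1 / (1 − 0.4535) = 1.830
Css,max = 19.0 × 1.830 = 34.77 mg/L
Css,min = Css,max × e^(−kτ) = 34.77 × 0.4535 ≈ 15.8 mg/L

15.8 mg/L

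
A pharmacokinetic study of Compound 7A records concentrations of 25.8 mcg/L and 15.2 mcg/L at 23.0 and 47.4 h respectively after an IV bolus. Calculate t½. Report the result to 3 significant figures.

k = ln(C₁/C₂) / (t₂ − t₁) = ln(25.8/15.2) / (47.4 − 23.0)
  = 0.5291 / 24.40 = 0.02168 h⁻¹
t½ = ln 2 / k = ln 2 / 0.02168 ≈ 32.0 hours

32.0 hours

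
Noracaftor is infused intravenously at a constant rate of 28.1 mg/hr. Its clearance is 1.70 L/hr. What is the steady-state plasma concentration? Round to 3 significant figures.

Css = infusion rate / CL = 28.1 / 1.70 ≈ 16.5 µg/mL

16.5 µg/mL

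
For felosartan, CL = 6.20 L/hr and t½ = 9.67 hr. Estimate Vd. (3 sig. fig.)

k = ln 2 / t½ = ln 2 / 9.67 = 0.07168 hr⁻¹
V = CL / k = 6.20 / 0.07168 ≈ 86.5 L

86.5 L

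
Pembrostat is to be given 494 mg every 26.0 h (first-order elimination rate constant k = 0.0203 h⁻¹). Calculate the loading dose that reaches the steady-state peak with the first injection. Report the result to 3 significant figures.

Accumulation ratio R = 1 / (1 − e^(−kτ)) = 1 / (1 − e^(−0.02030×26.0)) = 1 / (1 − 0.5899) = 2.438
Loading dose = maintenance dose × R = 494 × 2.438 ≈ 1200 mg

1200 mg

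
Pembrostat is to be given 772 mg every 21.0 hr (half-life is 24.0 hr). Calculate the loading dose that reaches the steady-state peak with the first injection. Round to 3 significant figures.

1700 mg

k = ln 2 / 24.0 = 0.02888 hr⁻¹
Accumulation ratio R = 1 / (1 − e^(−kτ)) = 1 / (1 − e^(−0.02888×21.0)) = 1 / (1 − 0.5453) = 2.199
Loading dose = maintenance dose × R = 772 × 2.199 ≈ 1700 mg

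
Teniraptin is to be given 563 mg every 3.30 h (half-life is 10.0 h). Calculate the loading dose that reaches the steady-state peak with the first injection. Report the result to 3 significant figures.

k = ln 2 / 10.0 = 0.06931 h⁻¹
Accumulation ratio R = 1 / (1 − e^(−kτ)) = 1 / (1 − e^(−0.06931×3.30)) = 1 / (1 − 0.7955) = 4.891
Loading dose = maintenance dose × R = 563 × 4.891 ≈ 2750 mg

2750 mg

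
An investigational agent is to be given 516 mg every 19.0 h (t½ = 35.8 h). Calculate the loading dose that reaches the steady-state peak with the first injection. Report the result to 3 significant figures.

1680 mg

k = ln 2 / 35.8 = 0.01936 h⁻¹
Accumulation ratio R = 1 / (1 − e^(−kτ)) = 1 / (1 − e^(−0.01936×19.0)) = 1 / (1 − 0.6922) = 3.249
Loading dose = maintenance dose × R = 516 × 3.249 ≈ 1680 mg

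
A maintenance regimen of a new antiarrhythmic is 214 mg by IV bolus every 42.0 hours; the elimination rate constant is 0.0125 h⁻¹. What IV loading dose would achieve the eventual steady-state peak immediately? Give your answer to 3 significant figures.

Accumulation ratio R = 1 / (1 − e^(−kτ)) = 1 / (1 − e^(−0.01250×42.0)) = 1 / (1 − 0.5916) = 2.448
Loading dose = maintenance dose × R = 214 × 2.448 ≈ 524 mg

524 mg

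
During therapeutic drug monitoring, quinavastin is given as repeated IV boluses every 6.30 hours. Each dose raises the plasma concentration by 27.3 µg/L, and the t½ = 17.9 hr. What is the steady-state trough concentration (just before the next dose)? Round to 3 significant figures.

k = ln 2 / 17.9 = 0.03872 hr⁻¹
Fraction remaining after one interval: e^(−kτ) = e^(−0.03872 × 6.30) = 0.7835
R = 1 / (1 − 0.7835) = 4.619
Css,max = 27.3 × 4.619 = 126.1 µg/L
Css,min = Css,max × e^(−kτ) = 126.1 × 0.7835 ≈ 98.8 µg/L

98.8 µg/L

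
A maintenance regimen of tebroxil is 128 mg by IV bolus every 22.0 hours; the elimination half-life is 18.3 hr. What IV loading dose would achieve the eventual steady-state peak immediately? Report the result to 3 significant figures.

k = ln 2 / 18.3 = 0.03788 hr⁻¹
Accumulation ratio R = 1 / (1 − e^(−kτ)) = 1 / (1 − e^(−0.03788×22.0)) = 1 / (1 − 0.4346) = 1.769
Loading dose = maintenance dose × R = 128 × 1.769 ≈ 226 mg

226 mg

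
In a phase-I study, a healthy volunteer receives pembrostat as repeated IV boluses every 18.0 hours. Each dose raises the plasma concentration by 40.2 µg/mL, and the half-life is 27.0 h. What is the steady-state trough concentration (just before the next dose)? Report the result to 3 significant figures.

68.4 µg/mL

k = ln 2 / 27.0 = 0.02567 h⁻¹
Fraction remaining after one interval: e^(−kτ) = e^(−0.02567 × 18.0) = 0.6300
R = 1 / (1 − 0.6300) = 2.702
Css,max = 40.2 × 2.702 = 108.6 µg/mL
Css,min = Css,max × e^(−kτ) = 108.6 × 0.6300 ≈ 68.4 µg/mL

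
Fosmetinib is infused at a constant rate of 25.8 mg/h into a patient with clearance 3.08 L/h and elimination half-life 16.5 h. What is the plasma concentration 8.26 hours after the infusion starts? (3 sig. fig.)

Css = rate / CL = 25.8 / 3.08 = 8.377 µg/mL
k = ln 2 / 16.5 = 0.04201 h⁻¹
C(t) = Css (1 − e^(−kt)) = 8.377 × (1 − e^(−0.3470)) = 8.377 × 0.2932 ≈ 2.46 µg/mL

2.46 µg/mL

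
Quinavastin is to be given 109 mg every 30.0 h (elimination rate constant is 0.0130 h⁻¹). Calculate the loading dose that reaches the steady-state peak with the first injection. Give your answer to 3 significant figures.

338 mg

Accumulation ratio R = 1 / (1 − e^(−kτ)) = 1 / (1 − e^(−0.01300×30.0)) = 1 / (1 − 0.6771) = 3.097
Loading dose = maintenance dose × R = 109 × 3.097 ≈ 338 mg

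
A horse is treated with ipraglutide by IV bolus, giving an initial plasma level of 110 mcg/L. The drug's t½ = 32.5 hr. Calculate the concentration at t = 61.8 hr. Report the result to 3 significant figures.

k = ln 2 / 32.5 = 0.02133 hr⁻¹
61.8 hr is 1.902 half-lives, so C = 110 × (1/2)^1.902 = 110 × 0.2677 ≈ 29.4 mcg/L

29.4 mcg/L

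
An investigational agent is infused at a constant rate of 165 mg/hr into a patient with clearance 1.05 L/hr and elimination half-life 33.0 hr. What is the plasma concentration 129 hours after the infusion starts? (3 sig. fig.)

147 mg/L

Css = rate / CL = 165 / 1.05 = 157.1 mg/L
k = ln 2 / 33.0 = 0.02100 hr⁻¹
C(t) = Css (1 − e^(−kt)) = 157.1 × (1 − e^(−2.710)) = 157.1 × 0.9334 ≈ 147 mg/L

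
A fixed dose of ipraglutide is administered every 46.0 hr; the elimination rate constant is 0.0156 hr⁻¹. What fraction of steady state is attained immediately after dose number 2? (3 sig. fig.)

0.762

f_n = 1 − e^(−nkτ) = 1 − e^(−2 × 0.01560 × 46.0) = 1 − e^(−1.435) = 1 − 0.2381 ≈ 0.762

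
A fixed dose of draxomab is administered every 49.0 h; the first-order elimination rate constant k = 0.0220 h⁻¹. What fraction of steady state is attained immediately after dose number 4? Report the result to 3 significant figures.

0.987

f_n = 1 − e^(−nkτ) = 1 − e^(−4 × 0.02200 × 49.0) = 1 − e^(−4.312) = 1 − 0.01341 ≈ 0.987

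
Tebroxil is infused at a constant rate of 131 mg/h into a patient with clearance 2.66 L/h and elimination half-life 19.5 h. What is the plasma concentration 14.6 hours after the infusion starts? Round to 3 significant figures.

19.9 mg/L

Css = rate / CL = 131 / 2.66 = 49.25 mg/L
k = ln 2 / 19.5 = 0.03555 h⁻¹
C(t) = Css (1 − e^(−kt)) = 49.25 × (1 − e^(−0.5190)) = 49.25 × 0.4049 ≈ 19.9 mg/L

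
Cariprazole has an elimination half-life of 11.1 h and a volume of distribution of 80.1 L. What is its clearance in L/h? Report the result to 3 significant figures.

5.00 L/h

k = ln 2 / t½ = ln 2 / 11.1 = 0.06245 h⁻¹
CL = k · V = 0.06245 × 80.1 ≈ 5.00 L/h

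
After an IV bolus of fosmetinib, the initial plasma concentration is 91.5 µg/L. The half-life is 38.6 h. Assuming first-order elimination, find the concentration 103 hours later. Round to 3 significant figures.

14.4 µg/L

k = ln 2 / 38.6 = 0.01796 h⁻¹
103 h is 2.668 half-lives, so C = 91.5 × (1/2)^2.668 = 91.5 × 0.1573 ≈ 14.4 µg/L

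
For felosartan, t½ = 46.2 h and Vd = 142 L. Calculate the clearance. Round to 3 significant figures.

k = ln 2 / t½ = ln 2 / 46.2 = 0.01500 h⁻¹
CL = k · V = 0.01500 × 142 ≈ 2.13 L/h

2.13 L/h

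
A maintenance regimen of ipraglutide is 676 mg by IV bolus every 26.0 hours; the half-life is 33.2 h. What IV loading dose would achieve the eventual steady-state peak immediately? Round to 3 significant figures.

1610 mg

k = ln 2 / 33.2 = 0.02088 h⁻¹
Accumulation ratio R = 1 / (1 − e^(−kτ)) = 1 / (1 − e^(−0.02088×26.0)) = 1 / (1 − 0.5811) = 2.387
Loading dose = maintenance dose × R = 676 × 2.387 ≈ 1610 mg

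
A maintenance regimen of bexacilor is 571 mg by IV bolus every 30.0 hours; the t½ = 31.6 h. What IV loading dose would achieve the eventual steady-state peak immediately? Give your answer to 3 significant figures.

k = ln 2 / 31.6 = 0.02194 h⁻¹
Accumulation ratio R = 1 / (1 − e^(−kτ)) = 1 / (1 − e^(−0.02194×30.0)) = 1 / (1 − 0.5179) = 2.074
Loading dose = maintenance dose × R = 571 × 2.074 ≈ 1180 mg

1180 mg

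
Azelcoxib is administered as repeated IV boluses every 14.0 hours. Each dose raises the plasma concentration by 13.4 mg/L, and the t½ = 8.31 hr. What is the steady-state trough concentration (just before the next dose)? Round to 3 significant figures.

k = ln 2 / 8.31 = 0.08341 hr⁻¹
Fraction remaining after one interval: e^(−kτ) = e^(−0.08341 × 14.0) = 0.3111
R = 1 / (1 − 0.3111) = 1.452
Css,max = 13.4 × 1.452 = 19.45 mg/L
Css,min = Css,max × e^(−kτ) = 19.45 × 0.3111 ≈ 6.05 mg/L

6.05 mg/L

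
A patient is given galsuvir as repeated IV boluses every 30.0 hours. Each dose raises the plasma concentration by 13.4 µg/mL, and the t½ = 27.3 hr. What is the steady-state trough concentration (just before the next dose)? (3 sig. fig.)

k = ln 2 / 27.3 = 0.02539 hr⁻¹
Fraction remaining after one interval: e^(−kτ) = e^(−0.02539 × 30.0) = 0.4669
R = 1 / (1 − 0.4669) = 1.876
Css,max = 13.4 × 1.876 = 25.13 µg/mL
Css,min = Css,max × e^(−kτ) = 25.13 × 0.4669 ≈ 11.7 µg/mL

11.7 µg/mL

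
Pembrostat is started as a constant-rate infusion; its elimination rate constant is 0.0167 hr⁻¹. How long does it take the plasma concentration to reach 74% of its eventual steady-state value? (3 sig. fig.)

f = 1 − e^(−kt)  ⇒  t = −ln(1 − f) / k
t = −ln(1 − 0.74) / 0.01670 = 1.347 / 0.01670 ≈ 80.7 hours

80.7 hours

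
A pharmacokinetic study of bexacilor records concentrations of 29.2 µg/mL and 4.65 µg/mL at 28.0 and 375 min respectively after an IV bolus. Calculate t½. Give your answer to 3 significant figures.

131 minutes

k = ln(C₁/C₂) / (t₂ − t₁) = ln(29.2/4.65) / (375 − 28.0)
  = 1.837 / 347.0 = 0.005295 min⁻¹
t½ = ln 2 / k = ln 2 / 0.005295 ≈ 131 minutes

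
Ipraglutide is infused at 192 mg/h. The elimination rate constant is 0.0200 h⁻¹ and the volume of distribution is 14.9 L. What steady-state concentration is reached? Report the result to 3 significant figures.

CL = k · V = 0.0200 × 14.9 = 0.2980 L/h
Css = rate / CL = 192 / 0.2980 ≈ 644 mg/L

644 mg/L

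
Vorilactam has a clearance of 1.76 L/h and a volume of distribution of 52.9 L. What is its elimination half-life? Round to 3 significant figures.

20.8 hours

k = CL / V = 1.76 / 52.9 = 0.03327 h⁻¹
t½ = ln 2 / k = ln 2 / 0.03327 ≈ 20.8 hours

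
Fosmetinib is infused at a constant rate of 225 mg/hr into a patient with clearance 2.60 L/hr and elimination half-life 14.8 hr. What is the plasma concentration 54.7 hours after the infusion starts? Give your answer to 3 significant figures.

79.9 µg/mL

Css = rate / CL = 225 / 2.60 = 86.54 µg/mL
k = ln 2 / 14.8 = 0.04683 hr⁻¹
C(t) = Css (1 − e^(−kt)) = 86.54 × (1 − e^(−2.562)) = 86.54 × 0.9228 ≈ 79.9 µg/mL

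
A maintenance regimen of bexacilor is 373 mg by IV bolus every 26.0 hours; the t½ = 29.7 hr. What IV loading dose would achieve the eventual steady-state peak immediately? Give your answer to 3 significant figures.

820 mg

k = ln 2 / 29.7 = 0.02334 hr⁻¹
Accumulation ratio R = 1 / (1 − e^(−kτ)) = 1 / (1 − e^(−0.02334×26.0)) = 1 / (1 − 0.5451) = 2.198
Loading dose = maintenance dose × R = 373 × 2.198 ≈ 820 mg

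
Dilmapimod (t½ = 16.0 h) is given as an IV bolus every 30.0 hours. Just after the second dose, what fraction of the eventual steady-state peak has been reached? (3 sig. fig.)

k = ln 2 / 16.0 = 0.04332 h⁻¹
f_n = 1 − e^(−nkτ) = 1 − e^(−2 × 0.04332 × 30.0) = 1 − e^(−2.599) = 1 − 0.07433 ≈ 0.926

0.926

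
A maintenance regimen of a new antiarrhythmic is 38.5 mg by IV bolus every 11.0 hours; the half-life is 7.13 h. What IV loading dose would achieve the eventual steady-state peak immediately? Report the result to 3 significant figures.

k = ln 2 / 7.13 = 0.09722 h⁻¹
Accumulation ratio R = 1 / (1 − e^(−kτ)) = 1 / (1 − e^(−0.09722×11.0)) = 1 / (1 − 0.3432) = 1.523
Loading dose = maintenance dose × R = 38.5 × 1.523 ≈ 58.6 mg

58.6 mg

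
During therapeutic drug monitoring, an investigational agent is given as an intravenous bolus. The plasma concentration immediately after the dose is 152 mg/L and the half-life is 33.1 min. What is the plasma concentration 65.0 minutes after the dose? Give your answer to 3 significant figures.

k = ln 2 / 33.1 = 0.02094 min⁻¹
65.0 min is 1.964 half-lives, so C = 152 × (1/2)^1.964 = 152 × 0.2564 ≈ 39.0 mg/L

39.0 mg/L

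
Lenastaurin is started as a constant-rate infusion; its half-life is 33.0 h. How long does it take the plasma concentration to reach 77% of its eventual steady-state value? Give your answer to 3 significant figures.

k = ln 2 / 33.0 = 0.02100 h⁻¹
f = 1 − e^(−kt)  ⇒  t = −ln(1 − f) / k
t = −ln(1 − 0.77) / 0.02100 = 1.470 / 0.02100 ≈ 70.0 hours

70.0 hours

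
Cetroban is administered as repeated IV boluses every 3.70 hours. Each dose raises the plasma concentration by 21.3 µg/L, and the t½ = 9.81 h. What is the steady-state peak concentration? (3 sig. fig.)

k = ln 2 / 9.81 = 0.07066 h⁻¹
Fraction remaining after one interval: e^(−kτ) = e^(−0.07066 × 3.70) = 0.7699
R = 1 / (1 − 0.7699) = 4.347
Css,max = 21.3 × 4.347 ≈ 92.6 µg/L

92.6 µg/L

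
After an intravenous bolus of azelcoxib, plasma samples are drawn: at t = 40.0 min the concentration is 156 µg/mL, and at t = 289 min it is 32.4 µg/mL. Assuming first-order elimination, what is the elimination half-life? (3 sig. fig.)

k = ln(C₁/C₂) / (t₂ − t₁) = ln(156/32.4) / (289 − 40.0)
  = 1.572 / 249.0 = 0.006312 min⁻¹
t½ = ln 2 / k = ln 2 / 0.006312 ≈ 110 minutes

110 minutes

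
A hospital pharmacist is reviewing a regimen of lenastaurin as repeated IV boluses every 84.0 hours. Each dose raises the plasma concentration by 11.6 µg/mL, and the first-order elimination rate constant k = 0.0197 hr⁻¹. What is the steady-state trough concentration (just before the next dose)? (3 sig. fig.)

Fraction remaining after one interval: e^(−kτ) = e^(−0.01970 × 84.0) = 0.1911
R = 1 / (1 − 0.1911) = 1.236
Css,max = 11.6 × 1.236 = 14.34 µg/mL
Css,min = Css,max × e^(−kτ) = 14.34 × 0.1911 ≈ 2.74 µg/mL

2.74 µg/mL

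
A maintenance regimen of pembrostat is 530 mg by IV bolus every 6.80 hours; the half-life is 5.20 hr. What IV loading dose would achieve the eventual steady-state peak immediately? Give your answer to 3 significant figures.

889 mg

k = ln 2 / 5.20 = 0.1333 hr⁻¹
Accumulation ratio R = 1 / (1 − e^(−kτ)) = 1 / (1 − e^(−0.1333×6.80)) = 1 / (1 − 0.4040) = 1.678
Loading dose = maintenance dose × R = 530 × 1.678 ≈ 889 mg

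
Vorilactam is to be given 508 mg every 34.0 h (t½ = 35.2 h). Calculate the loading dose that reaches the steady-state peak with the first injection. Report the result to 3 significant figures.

1040 mg

k = ln 2 / 35.2 = 0.01969 h⁻¹
Accumulation ratio R = 1 / (1 − e^(−kτ)) = 1 / (1 − e^(−0.01969×34.0)) = 1 / (1 − 0.5120) = 2.049
Loading dose = maintenance dose × R = 508 × 2.049 ≈ 1040 mg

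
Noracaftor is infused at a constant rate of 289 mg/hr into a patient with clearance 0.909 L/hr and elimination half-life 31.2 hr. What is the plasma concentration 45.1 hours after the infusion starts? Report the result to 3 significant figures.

Css = rate / CL = 289 / 0.909 = 317.9 µg/mL
k = ln 2 / 31.2 = 0.02222 hr⁻¹
C(t) = Css (1 − e^(−kt)) = 317.9 × (1 − e^(−1.002)) = 317.9 × 0.6328 ≈ 201 µg/mL

201 µg/mL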